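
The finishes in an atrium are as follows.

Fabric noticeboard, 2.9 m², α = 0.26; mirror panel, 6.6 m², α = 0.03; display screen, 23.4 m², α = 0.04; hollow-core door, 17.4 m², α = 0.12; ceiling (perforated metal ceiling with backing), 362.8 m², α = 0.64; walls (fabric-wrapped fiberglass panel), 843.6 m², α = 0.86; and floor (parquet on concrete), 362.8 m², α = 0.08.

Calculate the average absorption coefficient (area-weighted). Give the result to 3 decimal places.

S = Σ Sᵢ = 2.9 + 6.6 + 23.4 + 17.4 + 362.8 + 843.6 + 362.8 = 1619.5 m².
Σ(Sᵢαᵢ) = 2.9×0.26 + 6.6×0.03 + 23.4×0.04 + 17.4×0.12 + 362.8×0.64 + 843.6×0.86 + 362.8×0.08 = 990.688.
ᾱ = 990.688 / 1619.5 = 0.612.

0.612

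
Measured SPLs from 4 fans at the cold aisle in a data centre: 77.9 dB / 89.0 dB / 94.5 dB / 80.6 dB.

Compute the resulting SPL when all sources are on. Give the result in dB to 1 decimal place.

Converting to relative power and adding: 10^(77.9/10) + 10^(89.0/10) + 10^(94.5/10) + 10^(80.6/10) = 3.789e+09.
L_total = 10·log₁₀(3.789e+09) = 95.8 dB.

95.8 dB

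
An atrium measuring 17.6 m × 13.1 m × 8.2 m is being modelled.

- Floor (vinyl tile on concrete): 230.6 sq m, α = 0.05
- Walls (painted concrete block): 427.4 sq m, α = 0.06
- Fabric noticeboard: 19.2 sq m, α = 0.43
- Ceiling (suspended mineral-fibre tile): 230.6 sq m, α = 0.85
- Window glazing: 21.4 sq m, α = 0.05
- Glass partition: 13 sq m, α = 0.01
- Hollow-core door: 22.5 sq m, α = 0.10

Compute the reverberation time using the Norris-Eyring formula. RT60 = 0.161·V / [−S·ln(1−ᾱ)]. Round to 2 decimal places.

1.08 s

Total surface area S = 230.6 + 427.4 + 19.2 + 230.6 + 21.4 + 13 + 22.5 = 964.7 sq m.
Absorption A = 230.6×0.05 + 427.4×0.06 + 19.2×0.43 + 230.6×0.85 + 21.4×0.05 + 13×0.01 + 22.5×0.10 = 244.890 sabins.
ᾱ = 244.890 / 964.7 = 0.2539.
−S·ln(1−ᾱ) = −964.7 × ln(1 − 0.2539) = 282.556.
V = 17.6 × 13.1 × 8.2 = 1890.592 m³.
T = 0.161·V/[−S·ln(1−ᾱ)] = 0.161·1890.592/282.556 = 1.08 s.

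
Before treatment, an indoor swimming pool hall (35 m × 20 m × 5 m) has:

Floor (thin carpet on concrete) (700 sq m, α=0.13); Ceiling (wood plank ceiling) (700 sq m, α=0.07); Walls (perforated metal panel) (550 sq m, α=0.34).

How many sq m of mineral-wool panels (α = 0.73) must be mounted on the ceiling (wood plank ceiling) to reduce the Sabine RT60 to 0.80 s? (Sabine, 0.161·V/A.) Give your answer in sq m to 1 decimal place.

Total absorption A₁ = 700×0.13 + 700×0.07 + 550×0.34
  = 91.000 + 49.000 + 187.000 = 327.000 sq m sabins.
Required A₂ = 0.161·3500/0.80 = 704.375 sabins.
Absorption to add: 704.375 − 327.000 = 377.375 sabins.
Each sq m of panel replacing the ceiling (wood plank ceiling) adds (0.73 − 0.07) = 0.66 sabins.
Panel area = 377.375 / 0.66 = 571.8 sq m.

571.8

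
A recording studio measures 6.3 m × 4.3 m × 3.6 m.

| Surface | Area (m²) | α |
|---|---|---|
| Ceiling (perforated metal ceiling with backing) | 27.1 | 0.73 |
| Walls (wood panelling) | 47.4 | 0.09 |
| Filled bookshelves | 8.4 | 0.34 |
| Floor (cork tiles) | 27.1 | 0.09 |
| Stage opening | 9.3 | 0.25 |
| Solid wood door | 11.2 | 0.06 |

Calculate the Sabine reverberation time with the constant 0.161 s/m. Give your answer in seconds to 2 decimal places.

0.49 s

A = Σ Sᵢαᵢ = 27.1×0.73 + 47.4×0.09 + 8.4×0.34 + 27.1×0.09 + 9.3×0.25 + 11.2×0.06 = 32.341 sabins.
Room volume: 97.524 m³.
T = 0.161 V/A = 0.161·97.524/32.341 = 0.49 s.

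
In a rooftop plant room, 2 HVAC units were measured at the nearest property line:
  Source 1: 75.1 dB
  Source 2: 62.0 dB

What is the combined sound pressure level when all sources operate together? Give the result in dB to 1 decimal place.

Sum in the linear (power) domain: Σ 10^(Lᵢ/10) = 10^(75.1/10) + 10^(62.0/10) = 3.394e+07.
Back to dB: 10·log₁₀ Σ = 75.3 dB.

75.3 dB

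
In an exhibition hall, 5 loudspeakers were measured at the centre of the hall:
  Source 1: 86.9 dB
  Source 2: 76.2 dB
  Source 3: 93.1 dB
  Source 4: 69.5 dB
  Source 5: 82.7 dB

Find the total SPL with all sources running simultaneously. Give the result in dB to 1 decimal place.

94.4 dB

Converting to relative power and adding: 10^(86.9/10) + 10^(76.2/10) + 10^(93.1/10) + 10^(69.5/10) + 10^(82.7/10) = 2.768e+09.
L_total = 10·log₁₀(2.768e+09) = 94.4 dB.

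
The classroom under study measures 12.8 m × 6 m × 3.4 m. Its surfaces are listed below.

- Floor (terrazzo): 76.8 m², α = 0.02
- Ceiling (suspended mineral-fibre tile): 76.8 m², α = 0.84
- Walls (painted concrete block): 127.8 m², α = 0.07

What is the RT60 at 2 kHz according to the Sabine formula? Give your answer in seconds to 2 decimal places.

0.56 seconds

Equivalent absorption area: A = 76.8·0.02 + 76.8·0.84 + 127.8·0.07 = 74.994 m².
Volume V = 12.8 × 6 × 3.4 = 261.12 m³.
RT60 = 0.161 · V / A = 0.161 × 261.12 / 74.994 = 0.56 s.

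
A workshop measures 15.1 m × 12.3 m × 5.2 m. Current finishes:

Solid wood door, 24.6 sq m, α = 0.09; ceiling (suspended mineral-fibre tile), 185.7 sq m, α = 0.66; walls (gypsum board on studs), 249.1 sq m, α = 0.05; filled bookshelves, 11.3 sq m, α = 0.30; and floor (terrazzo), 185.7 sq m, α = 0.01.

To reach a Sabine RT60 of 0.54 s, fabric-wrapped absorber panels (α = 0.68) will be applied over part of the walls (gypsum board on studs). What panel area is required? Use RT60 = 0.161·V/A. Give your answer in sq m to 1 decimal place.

230.9

Total absorption A₁ = 24.6·0.09 + 185.7·0.66 + 249.1·0.05 + 11.3·0.30 + 185.7·0.01
  = 2.214 + 122.562 + 12.455 + 3.390 + 1.857 = 142.478 sq m sabins.
V = 965.796 m³. Target absorption A₂ = 0.161 × 965.796 / 0.54 = 287.950 sabins.
Absorption to add: 287.950 − 142.478 = 145.472 sabins.
Net gain per sq m: Δα = 0.68 − 0.05 = 0.63.
Area = ΔA/Δα = 145.472/0.63 = 230.9 sq m.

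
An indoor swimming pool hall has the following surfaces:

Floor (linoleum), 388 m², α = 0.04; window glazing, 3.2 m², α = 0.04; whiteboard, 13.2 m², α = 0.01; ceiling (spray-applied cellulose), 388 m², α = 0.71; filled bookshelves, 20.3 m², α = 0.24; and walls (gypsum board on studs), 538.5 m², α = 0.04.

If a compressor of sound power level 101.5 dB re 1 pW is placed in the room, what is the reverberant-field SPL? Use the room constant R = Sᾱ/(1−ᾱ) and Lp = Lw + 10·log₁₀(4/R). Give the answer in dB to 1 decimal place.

Σ(Sᵢαᵢ) = 388×0.04 + 3.2×0.04 + 13.2×0.01 + 388×0.71 + 20.3×0.24 + 538.5×0.04 = 317.672; total area S = 1351.2 m².
ᾱ = 0.2351, so room constant R = A/(1−ᾱ) = 415.312 m².
Lp = Lw + 10 log₁₀(4/R) = 101.5 -20.16 = 81.3 dB.

81.3 dB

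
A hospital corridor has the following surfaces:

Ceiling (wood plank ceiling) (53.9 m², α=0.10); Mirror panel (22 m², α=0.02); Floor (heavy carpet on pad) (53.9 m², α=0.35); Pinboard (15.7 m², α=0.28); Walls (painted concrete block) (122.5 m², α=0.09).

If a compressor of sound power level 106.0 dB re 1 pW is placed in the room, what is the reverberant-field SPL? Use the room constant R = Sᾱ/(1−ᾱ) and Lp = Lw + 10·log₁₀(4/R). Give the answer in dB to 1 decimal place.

A = 40.116 sabins; S = 268.0 m².
ᾱ = 0.1497, so room constant R = A/(1−ᾱ) = 47.179 m².
Lp = Lw + 10 log₁₀(4/R) = 106.0 -10.72 = 95.3 dB.

95.3 dB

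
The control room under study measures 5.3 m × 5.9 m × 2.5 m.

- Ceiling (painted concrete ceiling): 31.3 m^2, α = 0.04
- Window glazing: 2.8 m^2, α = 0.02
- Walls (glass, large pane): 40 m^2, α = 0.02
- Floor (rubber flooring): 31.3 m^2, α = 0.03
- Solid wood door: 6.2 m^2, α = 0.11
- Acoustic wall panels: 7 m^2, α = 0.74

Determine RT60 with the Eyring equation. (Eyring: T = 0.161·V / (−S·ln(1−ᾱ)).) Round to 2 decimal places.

S = Σ Sᵢ = 118.6 m^2.
Σ(Sᵢαᵢ) = 31.3×0.04 + 2.8×0.02 + 40×0.02 + 31.3×0.03 + 6.2×0.11 + 7×0.74 = 8.909.
Mean coefficient ᾱ = A/S = 0.0751.
−S·ln(1−ᾱ) = −118.6 × ln(1 − 0.0751) = 9.259.
V = 5.3 × 5.9 × 2.5 = 78.175 m³.
T = 0.161·V/[−S·ln(1−ᾱ)] = 0.161·78.175/9.259 = 1.36 s.

1.36 s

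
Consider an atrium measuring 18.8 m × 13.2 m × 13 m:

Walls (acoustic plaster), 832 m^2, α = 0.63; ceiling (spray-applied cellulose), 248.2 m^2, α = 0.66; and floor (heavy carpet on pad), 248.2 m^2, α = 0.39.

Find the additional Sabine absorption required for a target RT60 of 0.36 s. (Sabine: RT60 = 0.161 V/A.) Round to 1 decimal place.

Summing Sᵢαᵢ: 524.160 + 163.812 + 96.798 → A₁ = 784.770 sabins.
For T = 0.36 s, need A₂ = 0.161·V/T = 0.161·3226.08/0.36 = 1442.775 sabins.
Additional absorption ΔA = 1442.775 − 784.770 = 658.0 sabins.

658.0 sabins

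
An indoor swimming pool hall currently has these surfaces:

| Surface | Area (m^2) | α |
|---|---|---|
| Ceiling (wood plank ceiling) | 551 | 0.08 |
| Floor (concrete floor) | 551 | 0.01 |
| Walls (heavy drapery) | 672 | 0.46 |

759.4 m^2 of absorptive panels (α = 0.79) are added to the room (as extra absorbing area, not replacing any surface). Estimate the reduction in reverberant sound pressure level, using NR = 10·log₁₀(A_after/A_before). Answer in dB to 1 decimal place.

4.3 dB

Equivalent absorption area: A_before = 551·0.08 + 551·0.01 + 672·0.46 = 358.710 m^2.
Added absorption = 759.4 × 0.79 = 599.926 sabins.
New total A_after = 958.636 sabins.
NR = 10·log₁₀(958.636/358.710) = 4.3 dB.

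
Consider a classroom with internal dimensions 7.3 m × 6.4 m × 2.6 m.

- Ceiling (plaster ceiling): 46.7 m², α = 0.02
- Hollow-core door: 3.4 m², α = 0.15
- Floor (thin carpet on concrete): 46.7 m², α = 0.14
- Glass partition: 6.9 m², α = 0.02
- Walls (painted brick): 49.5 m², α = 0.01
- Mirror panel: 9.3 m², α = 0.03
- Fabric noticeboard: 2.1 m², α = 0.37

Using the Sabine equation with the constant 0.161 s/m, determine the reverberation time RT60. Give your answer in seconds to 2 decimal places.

Summing Sᵢαᵢ: 0.934 + 0.510 + 6.538 + 0.138 + 0.495 + 0.279 + 0.777 → A = 9.671 sabins.
Room volume: 121.472 m³.
T = 0.161 V/A = 0.161·121.472/9.671 = 2.02 s.

2.02 s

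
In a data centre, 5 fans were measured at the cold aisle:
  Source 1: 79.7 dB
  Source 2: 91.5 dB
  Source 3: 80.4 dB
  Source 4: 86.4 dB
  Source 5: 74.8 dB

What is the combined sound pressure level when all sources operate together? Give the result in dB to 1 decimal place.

93.2 dB

Sum in the linear (power) domain: Σ 10^(Lᵢ/10) = 10^(79.7/10) + 10^(91.5/10) + 10^(80.4/10) + 10^(86.4/10) + 10^(74.8/10) = 2.082e+09.
Combined level = 10 log₁₀(2.082e+09) = 93.2 dB.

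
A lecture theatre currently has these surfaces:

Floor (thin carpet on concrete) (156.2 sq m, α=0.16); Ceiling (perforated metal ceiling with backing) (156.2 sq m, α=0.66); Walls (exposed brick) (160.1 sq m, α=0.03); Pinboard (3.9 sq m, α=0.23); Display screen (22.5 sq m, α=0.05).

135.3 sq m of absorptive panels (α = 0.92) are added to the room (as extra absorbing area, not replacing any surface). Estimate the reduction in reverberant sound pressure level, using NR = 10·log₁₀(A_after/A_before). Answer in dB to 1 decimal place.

Equivalent absorption area: A_before = 156.2·0.16 + 156.2·0.66 + 160.1·0.03 + 3.9·0.23 + 22.5·0.05 = 134.909 sq m.
Treatment contributes 135.3·0.92 = 124.476 sabins.
A_after = 134.909 + 124.476 = 259.385 sabins.
Reduction = 10 log₁₀(A_after/A_before) = 10 log₁₀(1.9227) = 2.8 dB.

2.8 dB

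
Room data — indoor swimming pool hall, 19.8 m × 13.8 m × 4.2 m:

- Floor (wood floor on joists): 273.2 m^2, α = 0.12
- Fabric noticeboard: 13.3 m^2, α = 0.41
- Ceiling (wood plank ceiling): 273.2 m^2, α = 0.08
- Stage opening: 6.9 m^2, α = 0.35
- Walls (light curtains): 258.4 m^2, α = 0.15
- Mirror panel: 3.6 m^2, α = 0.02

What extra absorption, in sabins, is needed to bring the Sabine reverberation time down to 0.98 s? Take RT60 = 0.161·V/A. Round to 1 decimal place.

87.2 sabins

Total absorption A₁ = 273.2·0.12 + 13.3·0.41 + 273.2·0.08 + 6.9·0.35 + 258.4·0.15 + 3.6·0.02
  = 32.784 + 5.453 + 21.856 + 2.415 + 38.760 + 0.072 = 101.340 m^2 sabins.
V = 1147.608 m³. Required absorption A₂ = 0.161 × 1147.608 / 0.98 = 188.536 sabins.
Shortfall: 188.536 − 101.340 = 87.2 sabins.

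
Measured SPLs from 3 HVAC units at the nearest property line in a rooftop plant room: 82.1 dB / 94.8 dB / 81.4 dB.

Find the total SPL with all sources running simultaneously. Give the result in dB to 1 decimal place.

Σ 10^(Lᵢ/10) = 3.32e+09.
L_total = 10·log₁₀(3.32e+09) = 95.2 dB.

95.2 dB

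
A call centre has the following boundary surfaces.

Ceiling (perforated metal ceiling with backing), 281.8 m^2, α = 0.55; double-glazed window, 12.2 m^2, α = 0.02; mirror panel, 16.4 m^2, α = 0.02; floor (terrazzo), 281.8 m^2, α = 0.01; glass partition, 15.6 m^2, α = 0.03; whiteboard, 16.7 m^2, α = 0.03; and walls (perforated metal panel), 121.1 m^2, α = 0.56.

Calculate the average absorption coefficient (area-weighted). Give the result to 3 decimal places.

S = Σ Sᵢ = 281.8 + 12.2 + 16.4 + 281.8 + 15.6 + 16.7 + 121.1 = 745.6 m^2.
A = 281.8*0.55 + 12.2*0.02 + 16.4*0.02 + 281.8*0.01 + 15.6*0.03 + 16.7*0.03 + 121.1*0.56 = 227.165 sabins.
ᾱ = A/S = 0.305.

0.305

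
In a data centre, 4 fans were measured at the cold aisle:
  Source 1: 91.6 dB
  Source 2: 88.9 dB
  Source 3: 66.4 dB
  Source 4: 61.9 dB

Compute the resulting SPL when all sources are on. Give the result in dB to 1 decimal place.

93.5 dB

Σ 10^(Lᵢ/10) = 2.228e+09.
L_total = 10·log₁₀(2.228e+09) = 93.5 dB.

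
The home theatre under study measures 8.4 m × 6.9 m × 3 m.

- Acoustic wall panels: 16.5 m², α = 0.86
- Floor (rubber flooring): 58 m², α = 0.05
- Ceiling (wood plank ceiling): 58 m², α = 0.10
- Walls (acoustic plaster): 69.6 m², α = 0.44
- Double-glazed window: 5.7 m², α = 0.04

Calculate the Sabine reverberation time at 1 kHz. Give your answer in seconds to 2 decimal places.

Equivalent absorption area: A = 16.5·0.86 + 58·0.05 + 58·0.10 + 69.6·0.44 + 5.7·0.04 = 53.742 m².
V = 8.4·6.9·3 = 173.88 m³.
RT60 = 0.161 · V / A = 0.161 × 173.88 / 53.742 = 0.52 s.

0.52 seconds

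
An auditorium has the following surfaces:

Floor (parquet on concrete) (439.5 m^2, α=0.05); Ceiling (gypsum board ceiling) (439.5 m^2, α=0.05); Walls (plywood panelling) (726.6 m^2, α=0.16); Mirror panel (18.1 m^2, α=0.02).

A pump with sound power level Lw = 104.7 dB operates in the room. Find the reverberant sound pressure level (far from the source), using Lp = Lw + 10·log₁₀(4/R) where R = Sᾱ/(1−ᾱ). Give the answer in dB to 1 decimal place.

A = 160.568 sabins; S = 1623.7 m^2.
ᾱ = 160.568/1623.7 = 0.0989; R = Sᾱ/(1−ᾱ) = 160.568/(1−0.0989) = 178.191 m^2.
Lp = Lw + 10 log₁₀(4/R) = 104.7 -16.49 = 88.2 dB.

88.2 dB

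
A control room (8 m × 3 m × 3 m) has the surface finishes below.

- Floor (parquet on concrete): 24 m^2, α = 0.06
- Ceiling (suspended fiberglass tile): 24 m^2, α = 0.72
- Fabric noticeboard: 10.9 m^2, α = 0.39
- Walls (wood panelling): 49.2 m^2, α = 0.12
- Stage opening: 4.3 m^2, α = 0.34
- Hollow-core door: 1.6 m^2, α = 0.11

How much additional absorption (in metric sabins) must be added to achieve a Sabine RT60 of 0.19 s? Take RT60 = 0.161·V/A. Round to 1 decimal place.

30.5 sabins

Summing Sᵢαᵢ: 1.440 + 17.280 + 4.251 + 5.904 + 1.462 + 0.176 → A₁ = 30.513 sabins.
V = 72 m³. Required absorption A₂ = 0.161 × 72 / 0.19 = 61.011 sabins.
ΔA = A₂ − A₁ = 61.011 − 30.513 = 30.5 sabins.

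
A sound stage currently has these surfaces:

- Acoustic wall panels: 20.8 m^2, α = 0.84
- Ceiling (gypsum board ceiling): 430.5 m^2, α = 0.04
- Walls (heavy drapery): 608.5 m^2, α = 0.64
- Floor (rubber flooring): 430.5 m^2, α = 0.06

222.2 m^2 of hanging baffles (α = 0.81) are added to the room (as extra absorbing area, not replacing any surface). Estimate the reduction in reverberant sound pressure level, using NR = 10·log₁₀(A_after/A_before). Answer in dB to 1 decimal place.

A_before = Σ Sᵢαᵢ = 20.8·0.84 + 430.5·0.04 + 608.5·0.64 + 430.5·0.06 = 449.962 sabins.
Added absorption = 222.2 × 0.81 = 179.982 sabins.
New total A_after = 629.944 sabins.
Reduction = 10 log₁₀(A_after/A_before) = 10 log₁₀(1.4000) = 1.5 dB.

1.5 dB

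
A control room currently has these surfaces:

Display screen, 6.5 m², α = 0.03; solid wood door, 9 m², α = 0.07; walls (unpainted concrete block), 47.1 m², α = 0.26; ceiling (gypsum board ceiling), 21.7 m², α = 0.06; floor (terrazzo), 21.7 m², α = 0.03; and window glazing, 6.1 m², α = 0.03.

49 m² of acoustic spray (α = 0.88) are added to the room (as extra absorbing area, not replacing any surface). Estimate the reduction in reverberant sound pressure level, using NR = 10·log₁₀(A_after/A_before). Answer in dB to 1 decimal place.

Equivalent absorption area: A_before = 6.5×0.03 + 9×0.07 + 47.1×0.26 + 21.7×0.06 + 21.7×0.03 + 6.1×0.03 = 15.207 m².
Treatment contributes 49·0.88 = 43.120 sabins.
A_after = 15.207 + 43.120 = 58.327 sabins.
NR = 10·log₁₀(58.327/15.207) = 5.8 dB.

5.8 dB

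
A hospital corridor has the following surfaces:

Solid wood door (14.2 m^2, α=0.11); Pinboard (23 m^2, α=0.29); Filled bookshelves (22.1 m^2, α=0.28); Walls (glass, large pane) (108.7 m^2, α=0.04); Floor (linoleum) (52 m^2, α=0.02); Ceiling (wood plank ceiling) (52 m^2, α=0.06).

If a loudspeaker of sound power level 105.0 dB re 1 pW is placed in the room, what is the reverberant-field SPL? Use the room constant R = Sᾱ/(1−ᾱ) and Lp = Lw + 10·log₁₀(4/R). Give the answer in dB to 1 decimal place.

97.0 dB

Σ(Sᵢαᵢ) = 14.2×0.11 + 23×0.29 + 22.1×0.28 + 108.7×0.04 + 52×0.02 + 52×0.06 = 22.928; total area S = 272.0 m^2.
ᾱ = 22.928/272.0 = 0.0843; R = Sᾱ/(1−ᾱ) = 22.928/(1−0.0843) = 25.039 m^2.
Lp = 105.0 + 10·log₁₀(4/25.039) = 105.0 + (-7.97) = 97.0 dB.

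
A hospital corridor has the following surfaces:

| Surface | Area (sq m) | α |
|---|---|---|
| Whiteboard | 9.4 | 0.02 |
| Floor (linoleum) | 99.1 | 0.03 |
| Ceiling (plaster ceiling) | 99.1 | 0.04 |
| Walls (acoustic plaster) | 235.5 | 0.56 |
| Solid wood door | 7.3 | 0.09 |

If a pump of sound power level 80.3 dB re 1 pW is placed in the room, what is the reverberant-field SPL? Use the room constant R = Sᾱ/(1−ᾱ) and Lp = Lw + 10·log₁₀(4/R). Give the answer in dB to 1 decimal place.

Σ(Sᵢαᵢ) = 9.4×0.02 + 99.1×0.03 + 99.1×0.04 + 235.5×0.56 + 7.3×0.09 = 139.662; total area S = 450.4 sq m.
ᾱ = 139.662/450.4 = 0.3101; R = Sᾱ/(1−ᾱ) = 139.662/(1−0.3101) = 202.438 sq m.
Lp = 80.3 + 10·log₁₀(4/202.438) = 80.3 + (-17.04) = 63.3 dB.

63.3 dB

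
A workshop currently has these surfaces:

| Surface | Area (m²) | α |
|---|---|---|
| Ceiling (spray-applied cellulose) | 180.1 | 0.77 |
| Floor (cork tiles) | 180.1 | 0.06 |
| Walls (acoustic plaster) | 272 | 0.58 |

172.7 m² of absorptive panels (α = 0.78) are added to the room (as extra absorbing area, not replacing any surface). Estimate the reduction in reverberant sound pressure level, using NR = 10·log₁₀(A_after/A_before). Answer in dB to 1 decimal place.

1.6 dB

Summing Sᵢαᵢ: 138.677 + 10.806 + 157.760 → A_before = 307.243 sabins.
Added absorption = 172.7 × 0.78 = 134.706 sabins.
New total A_after = 441.949 sabins.
Reduction = 10 log₁₀(A_after/A_before) = 10 log₁₀(1.4384) = 1.6 dB.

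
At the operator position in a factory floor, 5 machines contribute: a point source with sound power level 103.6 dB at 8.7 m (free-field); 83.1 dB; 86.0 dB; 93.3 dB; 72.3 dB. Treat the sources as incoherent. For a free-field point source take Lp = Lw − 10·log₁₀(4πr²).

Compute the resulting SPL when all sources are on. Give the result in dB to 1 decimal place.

94.4 dB

Source at 8.7 m: Lp = 103.6 − 10·log₁₀(4π·8.7²) = 103.6 − 10·log₁₀(951.149) = 73.8 dB.
Converting to relative power and adding: 10^(73.8/10) + 10^(83.1/10) + 10^(86.0/10) + 10^(93.3/10) + 10^(72.3/10) = 2.781e+09.
Back to dB: 10·log₁₀ Σ = 94.4 dB.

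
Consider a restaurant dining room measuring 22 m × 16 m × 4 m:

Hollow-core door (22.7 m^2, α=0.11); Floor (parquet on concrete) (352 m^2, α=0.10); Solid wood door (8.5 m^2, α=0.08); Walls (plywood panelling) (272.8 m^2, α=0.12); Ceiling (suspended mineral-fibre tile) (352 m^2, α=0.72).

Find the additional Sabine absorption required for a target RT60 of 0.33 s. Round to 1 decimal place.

Summing Sᵢαᵢ: 2.497 + 35.200 + 0.680 + 32.736 + 253.440 → A₁ = 324.553 sabins.
V = 1408 m³. Required absorption A₂ = 0.161 × 1408 / 0.33 = 686.933 sabins.
ΔA = A₂ − A₁ = 686.933 − 324.553 = 362.4 sabins.

362.4 sabins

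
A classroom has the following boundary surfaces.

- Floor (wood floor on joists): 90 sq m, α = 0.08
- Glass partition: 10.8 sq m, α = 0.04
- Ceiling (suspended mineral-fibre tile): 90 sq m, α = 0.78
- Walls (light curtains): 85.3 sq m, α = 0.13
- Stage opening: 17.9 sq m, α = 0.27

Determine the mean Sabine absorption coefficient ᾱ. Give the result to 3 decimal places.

S = Σ Sᵢ = 90 + 10.8 + 90 + 85.3 + 17.9 = 294.0 sq m.
Weighted sum Σ Sα = 93.754.
ᾱ = 93.754 / 294.0 = 0.319.

0.319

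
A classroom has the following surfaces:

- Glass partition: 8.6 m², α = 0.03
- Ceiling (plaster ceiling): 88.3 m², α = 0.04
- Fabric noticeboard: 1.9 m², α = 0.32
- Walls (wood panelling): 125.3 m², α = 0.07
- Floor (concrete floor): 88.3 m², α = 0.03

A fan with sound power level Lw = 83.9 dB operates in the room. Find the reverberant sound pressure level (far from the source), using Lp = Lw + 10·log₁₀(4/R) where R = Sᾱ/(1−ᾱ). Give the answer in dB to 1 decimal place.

A = 15.818 sabins; S = 312.4 m².
ᾱ = 15.818/312.4 = 0.0506; R = Sᾱ/(1−ᾱ) = 15.818/(1−0.0506) = 16.661 m².
Lp = Lw + 10 log₁₀(4/R) = 83.9 -6.20 = 77.7 dB.

77.7 dB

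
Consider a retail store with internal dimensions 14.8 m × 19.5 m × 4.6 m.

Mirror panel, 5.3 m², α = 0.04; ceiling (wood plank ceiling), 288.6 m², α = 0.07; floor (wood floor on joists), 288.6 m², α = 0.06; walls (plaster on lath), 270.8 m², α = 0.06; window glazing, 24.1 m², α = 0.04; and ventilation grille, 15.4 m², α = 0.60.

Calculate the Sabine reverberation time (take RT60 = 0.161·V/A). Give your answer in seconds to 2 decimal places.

3.33 s

A = Σ Sᵢαᵢ = 5.3×0.04 + 288.6×0.07 + 288.6×0.06 + 270.8×0.06 + 24.1×0.04 + 15.4×0.60 = 64.182 sabins.
V = 14.8·19.5·4.6 = 1327.56 m³.
Sabine: RT60 = 0.161 × 1327.56 / 64.182 = 3.33 s.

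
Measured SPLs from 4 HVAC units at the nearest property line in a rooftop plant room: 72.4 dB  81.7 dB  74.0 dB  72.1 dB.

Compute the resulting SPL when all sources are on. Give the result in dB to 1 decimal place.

Converting to relative power and adding: 10^(72.4/10) + 10^(81.7/10) + 10^(74.0/10) + 10^(72.1/10) = 2.066e+08.
Combined level = 10 log₁₀(2.066e+08) = 83.2 dB.

83.2 dB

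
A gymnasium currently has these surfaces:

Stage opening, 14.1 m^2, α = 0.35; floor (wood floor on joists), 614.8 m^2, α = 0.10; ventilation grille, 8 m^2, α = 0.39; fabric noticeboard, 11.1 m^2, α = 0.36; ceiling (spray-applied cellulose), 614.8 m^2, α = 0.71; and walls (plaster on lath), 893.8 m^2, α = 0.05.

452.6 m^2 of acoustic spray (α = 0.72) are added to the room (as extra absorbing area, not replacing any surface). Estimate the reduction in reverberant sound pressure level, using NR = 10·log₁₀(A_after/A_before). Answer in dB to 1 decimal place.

A_before = Σ Sᵢαᵢ = 14.1·0.35 + 614.8·0.10 + 8·0.39 + 11.1·0.36 + 614.8·0.71 + 893.8·0.05 = 554.729 sabins.
Treatment contributes 452.6·0.72 = 325.872 sabins.
A_after = 554.729 + 325.872 = 880.601 sabins.
NR = 10·log₁₀(880.601/554.729) = 2.0 dB.

2.0 dB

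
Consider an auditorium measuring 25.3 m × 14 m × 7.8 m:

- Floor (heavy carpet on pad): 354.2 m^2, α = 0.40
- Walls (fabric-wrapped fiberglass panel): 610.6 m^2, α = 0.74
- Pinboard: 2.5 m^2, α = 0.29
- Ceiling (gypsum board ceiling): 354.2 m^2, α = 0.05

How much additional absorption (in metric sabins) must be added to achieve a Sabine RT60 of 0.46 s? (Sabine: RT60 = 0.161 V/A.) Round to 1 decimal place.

355.0 sabins

Total absorption A₁ = 354.2×0.40 + 610.6×0.74 + 2.5×0.29 + 354.2×0.05
  = 141.680 + 451.844 + 0.725 + 17.710 = 611.959 m^2 sabins.
For T = 0.46 s, need A₂ = 0.161·V/T = 0.161·2762.76/0.46 = 966.966 sabins.
Additional absorption ΔA = 966.966 − 611.959 = 355.0 sabins.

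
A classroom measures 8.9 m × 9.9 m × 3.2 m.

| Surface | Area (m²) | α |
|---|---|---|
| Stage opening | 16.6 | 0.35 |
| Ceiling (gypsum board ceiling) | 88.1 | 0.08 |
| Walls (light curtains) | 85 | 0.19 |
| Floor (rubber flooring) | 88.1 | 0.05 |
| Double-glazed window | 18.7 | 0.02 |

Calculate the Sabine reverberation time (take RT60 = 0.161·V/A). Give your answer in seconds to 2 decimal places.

1.34 seconds

Summing Sᵢαᵢ: 5.810 + 7.048 + 16.150 + 4.405 + 0.374 → A = 33.787 sabins.
V = 8.9·9.9·3.2 = 281.952 m³.
Sabine: RT60 = 0.161 × 281.952 / 33.787 = 1.34 s.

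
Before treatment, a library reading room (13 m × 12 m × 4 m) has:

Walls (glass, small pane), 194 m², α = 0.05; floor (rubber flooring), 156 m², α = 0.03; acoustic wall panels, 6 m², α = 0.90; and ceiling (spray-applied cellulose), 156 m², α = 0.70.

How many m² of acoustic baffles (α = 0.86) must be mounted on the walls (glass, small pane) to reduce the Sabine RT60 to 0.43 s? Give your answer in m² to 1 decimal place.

129.2

Summing Sᵢαᵢ: 9.700 + 4.680 + 5.400 + 109.200 → A₁ = 128.980 sabins.
V = 624 m³. Target absorption A₂ = 0.161 × 624 / 0.43 = 233.637 sabins.
ΔA needed = 233.637 − 128.980 = 104.657 sabins.
Each m² of panel replacing the walls (glass, small pane) adds (0.86 − 0.05) = 0.81 sabins.
Area = ΔA/Δα = 104.657/0.81 = 129.2 m².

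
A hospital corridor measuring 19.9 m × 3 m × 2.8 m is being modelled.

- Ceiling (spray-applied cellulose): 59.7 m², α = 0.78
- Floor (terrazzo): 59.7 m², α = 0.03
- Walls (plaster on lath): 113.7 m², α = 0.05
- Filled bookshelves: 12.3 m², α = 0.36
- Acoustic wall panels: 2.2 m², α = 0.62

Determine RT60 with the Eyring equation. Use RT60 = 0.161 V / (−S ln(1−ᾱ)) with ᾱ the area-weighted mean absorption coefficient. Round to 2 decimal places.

S = Σ Sᵢ = 247.6 m².
Σ(Sᵢαᵢ) = 59.7·0.78 + 59.7·0.03 + 113.7·0.05 + 12.3·0.36 + 2.2·0.62 = 59.834.
Mean coefficient ᾱ = A/S = 0.2417.
Eyring denominator: −S ln(1−ᾱ) = 68.505.
V = 19.9 × 3 × 2.8 = 167.16 m³.
RT60 = 0.161 × 167.16 / 68.505 = 0.39 s.

0.39 sec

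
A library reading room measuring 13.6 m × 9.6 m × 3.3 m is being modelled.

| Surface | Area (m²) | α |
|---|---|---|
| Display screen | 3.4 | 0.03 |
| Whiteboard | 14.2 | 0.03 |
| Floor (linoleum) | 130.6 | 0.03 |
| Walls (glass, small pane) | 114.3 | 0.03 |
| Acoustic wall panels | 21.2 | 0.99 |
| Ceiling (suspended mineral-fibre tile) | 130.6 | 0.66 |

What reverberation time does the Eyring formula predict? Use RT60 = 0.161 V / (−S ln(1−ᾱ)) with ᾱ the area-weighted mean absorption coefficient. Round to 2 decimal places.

0.51 s

Total surface area S = 3.4 + 14.2 + 130.6 + 114.3 + 21.2 + 130.6 = 414.3 m².
Absorption A = 3.4×0.03 + 14.2×0.03 + 130.6×0.03 + 114.3×0.03 + 21.2×0.99 + 130.6×0.66 = 115.059 sabins.
Mean coefficient ᾱ = A/S = 0.2777.
Eyring denominator: −S ln(1−ᾱ) = 134.778.
V = 13.6 × 9.6 × 3.3 = 430.848 m³.
RT60 = 0.161 × 430.848 / 134.778 = 0.51 s.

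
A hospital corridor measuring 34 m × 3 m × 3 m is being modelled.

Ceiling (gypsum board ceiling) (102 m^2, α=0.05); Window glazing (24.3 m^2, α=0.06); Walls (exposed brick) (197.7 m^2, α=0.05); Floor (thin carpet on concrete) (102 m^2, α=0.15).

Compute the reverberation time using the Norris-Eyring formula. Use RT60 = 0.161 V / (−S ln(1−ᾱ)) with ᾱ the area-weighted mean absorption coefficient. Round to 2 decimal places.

Total surface area S = 102 + 24.3 + 197.7 + 102 = 426.0 m^2.
Σ(Sᵢαᵢ) = 102×0.05 + 24.3×0.06 + 197.7×0.05 + 102×0.15 = 31.743.
Mean coefficient ᾱ = A/S = 0.0745.
−S·ln(1−ᾱ) = −426.0 × ln(1 − 0.0745) = 32.981.
V = 34 × 3 × 3 = 306 m³.
T = 0.161·V/[−S·ln(1−ᾱ)] = 0.161·306/32.981 = 1.49 s.

1.49 s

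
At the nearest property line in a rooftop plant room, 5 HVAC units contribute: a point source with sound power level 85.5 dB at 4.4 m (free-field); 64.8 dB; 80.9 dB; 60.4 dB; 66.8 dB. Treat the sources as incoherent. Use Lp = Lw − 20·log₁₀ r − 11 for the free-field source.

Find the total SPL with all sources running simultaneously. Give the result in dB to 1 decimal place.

81.3 dB

Source at 4.4 m: Lp = 85.5 − 20·log₁₀(4.4) − 11 = 61.6 dB.
Sum in the linear (power) domain: Σ 10^(Lᵢ/10) = 10^(61.6/10) + 10^(64.8/10) + 10^(80.9/10) + 10^(60.4/10) + 10^(66.8/10) = 1.334e+08.
Back to dB: 10·log₁₀ Σ = 81.3 dB.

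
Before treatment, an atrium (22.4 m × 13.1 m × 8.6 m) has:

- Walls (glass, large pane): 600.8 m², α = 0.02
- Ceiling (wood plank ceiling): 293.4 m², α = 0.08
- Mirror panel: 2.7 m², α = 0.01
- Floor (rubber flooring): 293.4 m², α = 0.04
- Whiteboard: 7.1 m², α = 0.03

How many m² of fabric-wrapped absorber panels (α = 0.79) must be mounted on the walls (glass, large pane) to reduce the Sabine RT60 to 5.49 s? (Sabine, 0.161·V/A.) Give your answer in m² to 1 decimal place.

Total absorption A₁ = 600.8*0.02 + 293.4*0.08 + 2.7*0.01 + 293.4*0.04 + 7.1*0.03
  = 12.016 + 23.472 + 0.027 + 11.736 + 0.213 = 47.464 m² sabins.
Required A₂ = 0.161·2523.584/5.49 = 74.007 sabins.
Absorption to add: 74.007 − 47.464 = 26.543 sabins.
Each m² of panel replacing the walls (glass, large pane) adds (0.79 − 0.02) = 0.77 sabins.
Area = ΔA/Δα = 26.543/0.77 = 34.5 m².

34.5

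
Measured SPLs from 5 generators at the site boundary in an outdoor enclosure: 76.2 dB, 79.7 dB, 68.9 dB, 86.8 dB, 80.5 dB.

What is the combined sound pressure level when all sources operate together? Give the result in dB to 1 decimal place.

Sum in the linear (power) domain: Σ 10^(Lᵢ/10) = 10^(76.2/10) + 10^(79.7/10) + 10^(68.9/10) + 10^(86.8/10) + 10^(80.5/10) = 7.336e+08.
Combined level = 10 log₁₀(7.336e+08) = 88.7 dB.

88.7 dB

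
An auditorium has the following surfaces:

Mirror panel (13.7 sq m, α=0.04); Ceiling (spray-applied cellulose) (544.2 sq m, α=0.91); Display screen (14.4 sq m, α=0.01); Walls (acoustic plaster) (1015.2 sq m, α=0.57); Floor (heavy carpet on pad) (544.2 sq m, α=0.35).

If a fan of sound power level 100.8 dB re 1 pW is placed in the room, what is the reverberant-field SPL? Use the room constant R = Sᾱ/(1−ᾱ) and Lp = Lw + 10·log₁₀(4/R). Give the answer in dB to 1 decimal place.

71.9 dB

Σ(Sᵢαᵢ) = 13.7·0.04 + 544.2·0.91 + 14.4·0.01 + 1015.2·0.57 + 544.2·0.35 = 1265.048; total area S = 2131.7 sq m.
ᾱ = 0.5934, so room constant R = A/(1−ᾱ) = 3111.284 sq m.
Lp = 100.8 + 10·log₁₀(4/3111.284) = 100.8 + (-28.91) = 71.9 dB.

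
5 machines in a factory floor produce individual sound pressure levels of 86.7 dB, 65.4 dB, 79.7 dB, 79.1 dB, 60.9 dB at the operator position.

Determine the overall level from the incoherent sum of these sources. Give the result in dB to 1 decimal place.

Sum in the linear (power) domain: Σ 10^(Lᵢ/10) = 10^(86.7/10) + 10^(65.4/10) + 10^(79.7/10) + 10^(79.1/10) + 10^(60.9/10) = 6.47e+08.
Back to dB: 10·log₁₀ Σ = 88.1 dB.

88.1 dB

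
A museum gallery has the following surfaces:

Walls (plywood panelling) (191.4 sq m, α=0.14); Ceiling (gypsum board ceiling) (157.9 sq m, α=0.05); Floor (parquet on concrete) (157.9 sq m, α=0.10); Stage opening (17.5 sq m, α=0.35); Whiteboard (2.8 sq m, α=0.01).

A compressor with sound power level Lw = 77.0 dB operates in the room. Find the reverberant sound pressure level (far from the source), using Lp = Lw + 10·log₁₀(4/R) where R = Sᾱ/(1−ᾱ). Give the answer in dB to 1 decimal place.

Σ(Sᵢαᵢ) = 191.4×0.14 + 157.9×0.05 + 157.9×0.10 + 17.5×0.35 + 2.8×0.01 = 56.634; total area S = 527.5 sq m.
ᾱ = 0.1074, so room constant R = A/(1−ᾱ) = 63.448 sq m.
Lp = Lw + 10 log₁₀(4/R) = 77.0 -12.00 = 65.0 dB.

65.0 dB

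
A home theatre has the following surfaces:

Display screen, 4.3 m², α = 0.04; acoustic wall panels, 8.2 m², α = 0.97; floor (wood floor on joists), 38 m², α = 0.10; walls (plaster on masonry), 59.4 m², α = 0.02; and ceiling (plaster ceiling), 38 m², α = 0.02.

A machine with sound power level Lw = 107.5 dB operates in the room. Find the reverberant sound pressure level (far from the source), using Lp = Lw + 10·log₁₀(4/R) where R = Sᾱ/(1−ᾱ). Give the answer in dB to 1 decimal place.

101.7 dB

Σ(Sᵢαᵢ) = 4.3·0.04 + 8.2·0.97 + 38·0.10 + 59.4·0.02 + 38·0.02 = 13.874; total area S = 147.9 m².
ᾱ = 13.874/147.9 = 0.0938; R = Sᾱ/(1−ᾱ) = 13.874/(1−0.0938) = 15.310 m².
Lp = 107.5 + 10·log₁₀(4/15.310) = 107.5 + (-5.83) = 101.7 dB.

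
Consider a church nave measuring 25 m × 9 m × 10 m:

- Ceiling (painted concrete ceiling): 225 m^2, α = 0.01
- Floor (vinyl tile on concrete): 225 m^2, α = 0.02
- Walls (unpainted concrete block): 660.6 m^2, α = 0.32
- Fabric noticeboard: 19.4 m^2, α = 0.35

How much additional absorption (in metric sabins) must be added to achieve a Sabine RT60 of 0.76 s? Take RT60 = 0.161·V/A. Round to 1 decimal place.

251.7 sabins

Equivalent absorption area: A₁ = 225×0.01 + 225×0.02 + 660.6×0.32 + 19.4×0.35 = 224.932 m^2.
V = 2250 m³. Required absorption A₂ = 0.161 × 2250 / 0.76 = 476.645 sabins.
ΔA = A₂ − A₁ = 476.645 − 224.932 = 251.7 sabins.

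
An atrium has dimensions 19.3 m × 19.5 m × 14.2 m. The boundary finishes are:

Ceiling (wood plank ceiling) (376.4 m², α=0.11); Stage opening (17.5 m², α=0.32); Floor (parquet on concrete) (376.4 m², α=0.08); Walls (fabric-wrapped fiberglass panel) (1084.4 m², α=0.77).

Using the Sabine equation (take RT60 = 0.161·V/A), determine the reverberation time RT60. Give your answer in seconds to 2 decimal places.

Total absorption A = 376.4×0.11 + 17.5×0.32 + 376.4×0.08 + 1084.4×0.77
  = 41.404 + 5.600 + 30.112 + 834.988 = 912.104 m² sabins.
Room volume: 5344.17 m³.
RT60 = 0.161 · V / A = 0.161 × 5344.17 / 912.104 = 0.94 s.

0.94 s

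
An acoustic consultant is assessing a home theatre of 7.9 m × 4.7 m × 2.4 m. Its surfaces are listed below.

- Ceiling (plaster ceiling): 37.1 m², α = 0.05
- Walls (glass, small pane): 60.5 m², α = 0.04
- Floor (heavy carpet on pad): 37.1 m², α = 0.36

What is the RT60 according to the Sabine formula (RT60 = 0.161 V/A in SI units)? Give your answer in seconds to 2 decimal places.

Equivalent absorption area: A = 37.1·0.05 + 60.5·0.04 + 37.1·0.36 = 17.631 m².
V = 7.9·4.7·2.4 = 89.112 m³.
Sabine: RT60 = 0.161 × 89.112 / 17.631 = 0.81 s.

0.81 s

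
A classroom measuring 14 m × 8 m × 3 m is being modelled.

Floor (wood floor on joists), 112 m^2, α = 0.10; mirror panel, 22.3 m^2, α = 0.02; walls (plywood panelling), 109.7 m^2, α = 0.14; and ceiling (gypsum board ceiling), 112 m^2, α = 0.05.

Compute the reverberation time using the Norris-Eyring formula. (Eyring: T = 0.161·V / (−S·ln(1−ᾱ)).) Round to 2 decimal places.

Total surface area S = 112 + 22.3 + 109.7 + 112 = 356.0 m^2.
Σ(Sᵢαᵢ) = 112×0.10 + 22.3×0.02 + 109.7×0.14 + 112×0.05 = 32.604.
ᾱ = 32.604 / 356.0 = 0.0916.
Eyring denominator: −S ln(1−ᾱ) = 34.201.
V = 14 × 8 × 3 = 336 m³.
RT60 = 0.161 × 336 / 34.201 = 1.58 s.

1.58 sec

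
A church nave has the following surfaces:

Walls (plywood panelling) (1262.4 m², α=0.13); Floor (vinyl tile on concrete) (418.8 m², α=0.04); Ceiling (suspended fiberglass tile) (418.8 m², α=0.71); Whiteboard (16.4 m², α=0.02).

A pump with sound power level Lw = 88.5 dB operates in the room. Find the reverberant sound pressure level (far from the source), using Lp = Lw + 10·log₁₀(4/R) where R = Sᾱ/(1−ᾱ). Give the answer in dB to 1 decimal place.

66.6 dB

A = 478.540 sabins; S = 2116.4 m².
ᾱ = 478.540/2116.4 = 0.2261; R = Sᾱ/(1−ᾱ) = 478.540/(1−0.2261) = 618.349 m².
Lp = 88.5 + 10·log₁₀(4/618.349) = 88.5 + (-21.89) = 66.6 dB.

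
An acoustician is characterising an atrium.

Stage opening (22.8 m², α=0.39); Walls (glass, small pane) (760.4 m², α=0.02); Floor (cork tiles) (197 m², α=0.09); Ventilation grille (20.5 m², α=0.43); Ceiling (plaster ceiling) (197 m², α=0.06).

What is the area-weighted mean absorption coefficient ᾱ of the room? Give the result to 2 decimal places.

0.05

Total surface area S = 1197.7 m².
Weighted sum Σ Sα = 62.465.
ᾱ = 62.465 / 1197.7 = 0.05.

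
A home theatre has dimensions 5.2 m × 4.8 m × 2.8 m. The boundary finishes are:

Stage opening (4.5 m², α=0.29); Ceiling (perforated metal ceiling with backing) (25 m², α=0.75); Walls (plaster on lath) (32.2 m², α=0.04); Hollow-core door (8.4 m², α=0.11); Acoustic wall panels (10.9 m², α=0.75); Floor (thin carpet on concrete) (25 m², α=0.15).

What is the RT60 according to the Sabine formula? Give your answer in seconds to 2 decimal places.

0.33 s

Total absorption A = 4.5*0.29 + 25*0.75 + 32.2*0.04 + 8.4*0.11 + 10.9*0.75 + 25*0.15
  = 1.305 + 18.750 + 1.288 + 0.924 + 8.175 + 3.750 = 34.192 m² sabins.
V = 5.2·4.8·2.8 = 69.888 m³.
T = 0.161 V/A = 0.161·69.888/34.192 = 0.33 s.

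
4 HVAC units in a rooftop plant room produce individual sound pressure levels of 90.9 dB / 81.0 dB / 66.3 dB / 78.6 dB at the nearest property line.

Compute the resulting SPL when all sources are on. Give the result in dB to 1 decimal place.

91.6 dB

Converting to relative power and adding: 10^(90.9/10) + 10^(81.0/10) + 10^(66.3/10) + 10^(78.6/10) = 1.433e+09.
L_total = 10·log₁₀(1.433e+09) = 91.6 dB.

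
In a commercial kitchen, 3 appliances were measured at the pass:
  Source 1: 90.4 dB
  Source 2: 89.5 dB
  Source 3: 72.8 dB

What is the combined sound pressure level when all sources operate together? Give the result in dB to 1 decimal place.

Converting to relative power and adding: 10^(90.4/10) + 10^(89.5/10) + 10^(72.8/10) = 2.007e+09.
L_total = 10·log₁₀(2.007e+09) = 93.0 dB.

93.0 dB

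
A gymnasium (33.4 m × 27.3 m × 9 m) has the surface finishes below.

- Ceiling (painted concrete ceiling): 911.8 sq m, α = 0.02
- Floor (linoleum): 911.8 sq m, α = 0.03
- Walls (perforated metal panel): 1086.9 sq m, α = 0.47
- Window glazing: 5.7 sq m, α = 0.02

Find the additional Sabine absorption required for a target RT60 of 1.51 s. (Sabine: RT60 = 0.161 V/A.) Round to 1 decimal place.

Equivalent absorption area: A₁ = 911.8·0.02 + 911.8·0.03 + 1086.9·0.47 + 5.7·0.02 = 556.547 sq m.
Target A₂ = 0.161·8206.38/1.51 = 874.985 sabins (V = 8206.38 m³).
ΔA = A₂ − A₁ = 874.985 − 556.547 = 318.4 sabins.

318.4 sabins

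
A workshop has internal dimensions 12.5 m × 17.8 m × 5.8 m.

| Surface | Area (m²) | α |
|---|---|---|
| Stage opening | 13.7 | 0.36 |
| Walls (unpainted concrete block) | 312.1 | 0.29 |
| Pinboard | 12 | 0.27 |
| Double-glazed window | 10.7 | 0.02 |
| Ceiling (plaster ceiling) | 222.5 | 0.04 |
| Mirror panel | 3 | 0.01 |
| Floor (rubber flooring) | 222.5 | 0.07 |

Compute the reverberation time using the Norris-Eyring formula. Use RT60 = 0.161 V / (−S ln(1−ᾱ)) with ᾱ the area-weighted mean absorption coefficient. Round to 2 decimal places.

1.55 s

Total surface area S = 13.7 + 312.1 + 12 + 10.7 + 222.5 + 3 + 222.5 = 796.5 m².
Σ(Sᵢαᵢ) = 13.7×0.36 + 312.1×0.29 + 12×0.27 + 10.7×0.02 + 222.5×0.04 + 3×0.01 + 222.5×0.07 = 123.400.
ᾱ = 123.400 / 796.5 = 0.1549.
Eyring denominator: −S ln(1−ᾱ) = 134.051.
V = 12.5 × 17.8 × 5.8 = 1290.5 m³.
RT60 = 0.161 × 1290.5 / 134.051 = 1.55 s.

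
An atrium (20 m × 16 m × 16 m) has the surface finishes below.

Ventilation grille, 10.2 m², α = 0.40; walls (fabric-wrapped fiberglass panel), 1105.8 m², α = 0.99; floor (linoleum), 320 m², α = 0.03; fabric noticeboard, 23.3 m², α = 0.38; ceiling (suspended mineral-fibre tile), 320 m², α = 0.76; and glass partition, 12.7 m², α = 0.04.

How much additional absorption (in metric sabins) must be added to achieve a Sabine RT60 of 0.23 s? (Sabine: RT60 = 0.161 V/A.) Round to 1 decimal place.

2223.0 sabins

Total absorption A₁ = 10.2×0.40 + 1105.8×0.99 + 320×0.03 + 23.3×0.38 + 320×0.76 + 12.7×0.04
  = 4.080 + 1094.742 + 9.600 + 8.854 + 243.200 + 0.508 = 1360.984 m² sabins.
Target A₂ = 0.161·5120/0.23 = 3584.000 sabins (V = 5120 m³).
Additional absorption ΔA = 3584.000 − 1360.984 = 2223.0 sabins.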